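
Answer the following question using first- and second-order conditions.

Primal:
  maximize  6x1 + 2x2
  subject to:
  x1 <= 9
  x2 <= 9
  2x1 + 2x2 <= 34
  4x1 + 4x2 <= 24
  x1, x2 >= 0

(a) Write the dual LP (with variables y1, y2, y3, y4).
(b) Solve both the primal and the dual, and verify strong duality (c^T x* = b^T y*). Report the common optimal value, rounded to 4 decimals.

The standard primal-dual pair for 'max c^T x s.t. A x <= b, x >= 0' is:
  Dual:  min b^T y  s.t.  A^T y >= c,  y >= 0.

So the dual LP is:
  minimize  9y1 + 9y2 + 34y3 + 24y4
  subject to:
    y1 + 2y3 + 4y4 >= 6
    y2 + 2y3 + 4y4 >= 2
    y1, y2, y3, y4 >= 0

Solving the primal: x* = (6, 0).
  primal value c^T x* = 36.
Solving the dual: y* = (0, 0, 0, 1.5).
  dual value b^T y* = 36.
Strong duality: c^T x* = b^T y*. Confirmed.

36


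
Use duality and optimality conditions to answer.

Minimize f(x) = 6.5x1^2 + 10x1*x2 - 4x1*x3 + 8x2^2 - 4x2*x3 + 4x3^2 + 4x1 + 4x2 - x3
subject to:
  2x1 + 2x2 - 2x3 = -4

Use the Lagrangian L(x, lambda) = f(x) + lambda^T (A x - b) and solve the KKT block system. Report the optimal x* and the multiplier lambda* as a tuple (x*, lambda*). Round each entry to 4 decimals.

Form the Lagrangian:
  L(x, lambda) = (1/2) x^T Q x + c^T x + lambda^T (A x - b)
Stationarity (grad_x L = 0): Q x + c + A^T lambda = 0.
Primal feasibility: A x = b.

This gives the KKT block system:
  [ Q   A^T ] [ x     ]   [-c ]
  [ A    0  ] [ lambda ] = [ b ]

Solving the linear system:
  x*      = (-0.6111, -0.3056, 1.0833)
  lambda* = (5.6667)
  f(x*)   = 8.9583

x* = (-0.6111, -0.3056, 1.0833), lambda* = (5.6667)


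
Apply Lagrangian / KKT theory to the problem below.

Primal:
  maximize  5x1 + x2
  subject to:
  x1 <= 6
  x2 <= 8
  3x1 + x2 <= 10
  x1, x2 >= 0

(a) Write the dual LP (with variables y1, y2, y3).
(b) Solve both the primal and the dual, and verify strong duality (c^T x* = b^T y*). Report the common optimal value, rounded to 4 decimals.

The standard primal-dual pair for 'max c^T x s.t. A x <= b, x >= 0' is:
  Dual:  min b^T y  s.t.  A^T y >= c,  y >= 0.

So the dual LP is:
  minimize  6y1 + 8y2 + 10y3
  subject to:
    y1 + 3y3 >= 5
    y2 + y3 >= 1
    y1, y2, y3 >= 0

Solving the primal: x* = (3.3333, 0).
  primal value c^T x* = 16.6667.
Solving the dual: y* = (0, 0, 1.6667).
  dual value b^T y* = 16.6667.
Strong duality: c^T x* = b^T y*. Confirmed.

16.6667


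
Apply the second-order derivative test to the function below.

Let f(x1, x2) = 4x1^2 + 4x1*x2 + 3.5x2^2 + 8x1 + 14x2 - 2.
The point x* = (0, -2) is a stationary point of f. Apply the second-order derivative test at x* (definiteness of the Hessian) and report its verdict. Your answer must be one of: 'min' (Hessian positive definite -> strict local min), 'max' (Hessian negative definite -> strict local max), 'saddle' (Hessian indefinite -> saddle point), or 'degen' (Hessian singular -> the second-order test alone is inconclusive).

Compute the Hessian H = grad^2 f:
  H = [[8, 4], [4, 7]]
Verify stationarity: grad f(x*) = H x* + g = (0, 0).
Eigenvalues of H: 3.4689, 11.5311.
Both eigenvalues > 0, so H is positive definite -> x* is a strict local min.

min


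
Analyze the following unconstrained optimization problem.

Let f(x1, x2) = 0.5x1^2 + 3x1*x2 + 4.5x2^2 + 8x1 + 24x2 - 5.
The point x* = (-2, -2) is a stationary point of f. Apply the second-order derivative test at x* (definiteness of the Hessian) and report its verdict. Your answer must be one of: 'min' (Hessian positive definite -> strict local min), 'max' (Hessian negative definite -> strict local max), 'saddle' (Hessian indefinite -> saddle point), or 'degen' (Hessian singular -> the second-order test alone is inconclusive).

Compute the Hessian H = grad^2 f:
  H = [[1, 3], [3, 9]]
Verify stationarity: grad f(x*) = H x* + g = (0, 0).
Eigenvalues of H: 0, 10.
H has a zero eigenvalue (singular; positive semidefinite but not definite), so H is neither positive definite, negative definite, nor indefinite. The second-order test alone is inconclusive -> degen.
(Indeed, f is constant along the null direction of H through x*, so x* is not a strict local extremum.)

degen


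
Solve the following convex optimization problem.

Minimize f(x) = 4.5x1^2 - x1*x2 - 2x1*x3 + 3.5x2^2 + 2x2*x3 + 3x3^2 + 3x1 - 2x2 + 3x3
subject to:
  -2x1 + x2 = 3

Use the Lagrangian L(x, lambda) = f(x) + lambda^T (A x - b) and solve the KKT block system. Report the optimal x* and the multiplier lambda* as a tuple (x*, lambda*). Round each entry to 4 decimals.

Form the Lagrangian:
  L(x, lambda) = (1/2) x^T Q x + c^T x + lambda^T (A x - b)
Stationarity (grad_x L = 0): Q x + c + A^T lambda = 0.
Primal feasibility: A x = b.

This gives the KKT block system:
  [ Q   A^T ] [ x     ]   [-c ]
  [ A    0  ] [ lambda ] = [ b ]

Solving the linear system:
  x*      = (-1.0825, 0.8351, -1.1392)
  lambda* = (-2.6495)
  f(x*)   = -0.1933

x* = (-1.0825, 0.8351, -1.1392), lambda* = (-2.6495)


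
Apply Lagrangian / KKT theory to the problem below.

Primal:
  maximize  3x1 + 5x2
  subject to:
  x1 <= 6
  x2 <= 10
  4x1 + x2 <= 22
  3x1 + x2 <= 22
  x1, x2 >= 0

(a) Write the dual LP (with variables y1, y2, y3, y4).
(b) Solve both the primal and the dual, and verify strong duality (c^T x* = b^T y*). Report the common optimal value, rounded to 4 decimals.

The standard primal-dual pair for 'max c^T x s.t. A x <= b, x >= 0' is:
  Dual:  min b^T y  s.t.  A^T y >= c,  y >= 0.

So the dual LP is:
  minimize  6y1 + 10y2 + 22y3 + 22y4
  subject to:
    y1 + 4y3 + 3y4 >= 3
    y2 + y3 + y4 >= 5
    y1, y2, y3, y4 >= 0

Solving the primal: x* = (3, 10).
  primal value c^T x* = 59.
Solving the dual: y* = (0, 4.25, 0.75, 0).
  dual value b^T y* = 59.
Strong duality: c^T x* = b^T y*. Confirmed.

59


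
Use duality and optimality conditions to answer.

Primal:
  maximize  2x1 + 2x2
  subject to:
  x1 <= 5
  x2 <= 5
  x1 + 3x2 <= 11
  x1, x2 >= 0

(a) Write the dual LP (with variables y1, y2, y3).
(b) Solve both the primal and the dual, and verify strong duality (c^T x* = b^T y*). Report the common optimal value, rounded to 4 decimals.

The standard primal-dual pair for 'max c^T x s.t. A x <= b, x >= 0' is:
  Dual:  min b^T y  s.t.  A^T y >= c,  y >= 0.

So the dual LP is:
  minimize  5y1 + 5y2 + 11y3
  subject to:
    y1 + y3 >= 2
    y2 + 3y3 >= 2
    y1, y2, y3 >= 0

Solving the primal: x* = (5, 2).
  primal value c^T x* = 14.
Solving the dual: y* = (1.3333, 0, 0.6667).
  dual value b^T y* = 14.
Strong duality: c^T x* = b^T y*. Confirmed.

14


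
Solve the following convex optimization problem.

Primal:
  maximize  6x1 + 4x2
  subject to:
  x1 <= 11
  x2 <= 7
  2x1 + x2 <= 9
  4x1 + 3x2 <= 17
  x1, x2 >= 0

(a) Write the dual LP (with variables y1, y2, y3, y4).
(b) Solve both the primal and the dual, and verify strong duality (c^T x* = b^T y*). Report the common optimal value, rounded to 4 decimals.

The standard primal-dual pair for 'max c^T x s.t. A x <= b, x >= 0' is:
  Dual:  min b^T y  s.t.  A^T y >= c,  y >= 0.

So the dual LP is:
  minimize  11y1 + 7y2 + 9y3 + 17y4
  subject to:
    y1 + 2y3 + 4y4 >= 6
    y2 + y3 + 3y4 >= 4
    y1, y2, y3, y4 >= 0

Solving the primal: x* = (4.25, 0).
  primal value c^T x* = 25.5.
Solving the dual: y* = (0, 0, 0, 1.5).
  dual value b^T y* = 25.5.
Strong duality: c^T x* = b^T y*. Confirmed.

25.5


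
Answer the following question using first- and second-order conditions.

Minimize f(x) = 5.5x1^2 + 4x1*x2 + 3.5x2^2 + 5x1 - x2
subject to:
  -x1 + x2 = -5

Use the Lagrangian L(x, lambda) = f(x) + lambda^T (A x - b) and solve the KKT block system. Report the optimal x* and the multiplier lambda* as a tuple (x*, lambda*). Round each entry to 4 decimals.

Form the Lagrangian:
  L(x, lambda) = (1/2) x^T Q x + c^T x + lambda^T (A x - b)
Stationarity (grad_x L = 0): Q x + c + A^T lambda = 0.
Primal feasibility: A x = b.

This gives the KKT block system:
  [ Q   A^T ] [ x     ]   [-c ]
  [ A    0  ] [ lambda ] = [ b ]

Solving the linear system:
  x*      = (1.9615, -3.0385)
  lambda* = (14.4231)
  f(x*)   = 42.4808

x* = (1.9615, -3.0385), lambda* = (14.4231)


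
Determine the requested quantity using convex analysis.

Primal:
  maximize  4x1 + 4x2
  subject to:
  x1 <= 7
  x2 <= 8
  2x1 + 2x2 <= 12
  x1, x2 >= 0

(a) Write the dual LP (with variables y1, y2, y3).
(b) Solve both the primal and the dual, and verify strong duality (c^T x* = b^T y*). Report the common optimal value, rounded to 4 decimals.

The standard primal-dual pair for 'max c^T x s.t. A x <= b, x >= 0' is:
  Dual:  min b^T y  s.t.  A^T y >= c,  y >= 0.

So the dual LP is:
  minimize  7y1 + 8y2 + 12y3
  subject to:
    y1 + 2y3 >= 4
    y2 + 2y3 >= 4
    y1, y2, y3 >= 0

Solving the primal: x* = (6, 0).
  primal value c^T x* = 24.
Solving the dual: y* = (0, 0, 2).
  dual value b^T y* = 24.
Strong duality: c^T x* = b^T y*. Confirmed.

24


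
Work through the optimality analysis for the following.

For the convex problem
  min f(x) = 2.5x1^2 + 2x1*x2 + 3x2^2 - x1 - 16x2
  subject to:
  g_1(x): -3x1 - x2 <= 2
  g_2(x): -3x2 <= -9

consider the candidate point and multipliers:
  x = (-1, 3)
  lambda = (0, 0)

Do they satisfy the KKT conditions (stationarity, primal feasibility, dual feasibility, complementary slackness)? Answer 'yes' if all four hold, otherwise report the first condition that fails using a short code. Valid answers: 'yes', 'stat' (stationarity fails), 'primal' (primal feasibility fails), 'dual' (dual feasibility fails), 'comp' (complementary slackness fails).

Gradient of f: grad f(x) = Q x + c = (0, 0)
Constraint values g_i(x) = a_i^T x - b_i:
  g_1((-1, 3)) = -2
  g_2((-1, 3)) = 0
Stationarity residual: grad f(x) + sum_i lambda_i a_i = (0, 0)
  -> stationarity OK
Primal feasibility (all g_i <= 0): OK
Dual feasibility (all lambda_i >= 0): OK
Complementary slackness (lambda_i * g_i(x) = 0 for all i): OK

Verdict: yes, KKT holds.

yes


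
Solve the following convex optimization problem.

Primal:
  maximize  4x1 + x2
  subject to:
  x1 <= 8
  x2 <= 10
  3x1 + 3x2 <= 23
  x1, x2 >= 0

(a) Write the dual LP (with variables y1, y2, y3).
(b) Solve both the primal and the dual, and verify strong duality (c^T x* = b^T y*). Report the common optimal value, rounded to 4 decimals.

The standard primal-dual pair for 'max c^T x s.t. A x <= b, x >= 0' is:
  Dual:  min b^T y  s.t.  A^T y >= c,  y >= 0.

So the dual LP is:
  minimize  8y1 + 10y2 + 23y3
  subject to:
    y1 + 3y3 >= 4
    y2 + 3y3 >= 1
    y1, y2, y3 >= 0

Solving the primal: x* = (7.6667, 0).
  primal value c^T x* = 30.6667.
Solving the dual: y* = (0, 0, 1.3333).
  dual value b^T y* = 30.6667.
Strong duality: c^T x* = b^T y*. Confirmed.

30.6667


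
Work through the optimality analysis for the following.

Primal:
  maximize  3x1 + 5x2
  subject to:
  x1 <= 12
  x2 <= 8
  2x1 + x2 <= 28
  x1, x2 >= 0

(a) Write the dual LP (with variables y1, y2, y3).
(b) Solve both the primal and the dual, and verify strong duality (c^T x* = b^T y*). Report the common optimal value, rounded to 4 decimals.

The standard primal-dual pair for 'max c^T x s.t. A x <= b, x >= 0' is:
  Dual:  min b^T y  s.t.  A^T y >= c,  y >= 0.

So the dual LP is:
  minimize  12y1 + 8y2 + 28y3
  subject to:
    y1 + 2y3 >= 3
    y2 + y3 >= 5
    y1, y2, y3 >= 0

Solving the primal: x* = (10, 8).
  primal value c^T x* = 70.
Solving the dual: y* = (0, 3.5, 1.5).
  dual value b^T y* = 70.
Strong duality: c^T x* = b^T y*. Confirmed.

70


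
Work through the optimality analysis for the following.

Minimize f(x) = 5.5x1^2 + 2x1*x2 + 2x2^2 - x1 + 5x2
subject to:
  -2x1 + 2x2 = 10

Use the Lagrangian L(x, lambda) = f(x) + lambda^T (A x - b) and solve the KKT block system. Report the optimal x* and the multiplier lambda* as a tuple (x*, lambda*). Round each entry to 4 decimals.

Form the Lagrangian:
  L(x, lambda) = (1/2) x^T Q x + c^T x + lambda^T (A x - b)
Stationarity (grad_x L = 0): Q x + c + A^T lambda = 0.
Primal feasibility: A x = b.

This gives the KKT block system:
  [ Q   A^T ] [ x     ]   [-c ]
  [ A    0  ] [ lambda ] = [ b ]

Solving the linear system:
  x*      = (-1.7895, 3.2105)
  lambda* = (-7.1316)
  f(x*)   = 44.5789

x* = (-1.7895, 3.2105), lambda* = (-7.1316)


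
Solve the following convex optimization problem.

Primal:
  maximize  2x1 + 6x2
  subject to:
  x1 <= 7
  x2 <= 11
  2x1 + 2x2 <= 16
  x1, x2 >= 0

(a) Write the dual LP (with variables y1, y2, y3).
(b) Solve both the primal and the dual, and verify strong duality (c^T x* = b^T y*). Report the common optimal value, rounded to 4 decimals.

The standard primal-dual pair for 'max c^T x s.t. A x <= b, x >= 0' is:
  Dual:  min b^T y  s.t.  A^T y >= c,  y >= 0.

So the dual LP is:
  minimize  7y1 + 11y2 + 16y3
  subject to:
    y1 + 2y3 >= 2
    y2 + 2y3 >= 6
    y1, y2, y3 >= 0

Solving the primal: x* = (0, 8).
  primal value c^T x* = 48.
Solving the dual: y* = (0, 0, 3).
  dual value b^T y* = 48.
Strong duality: c^T x* = b^T y*. Confirmed.

48


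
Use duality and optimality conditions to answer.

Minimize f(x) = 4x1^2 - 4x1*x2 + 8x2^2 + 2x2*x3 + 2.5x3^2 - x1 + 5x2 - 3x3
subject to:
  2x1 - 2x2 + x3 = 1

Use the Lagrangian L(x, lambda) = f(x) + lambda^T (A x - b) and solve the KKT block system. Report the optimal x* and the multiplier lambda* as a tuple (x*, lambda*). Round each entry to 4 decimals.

Form the Lagrangian:
  L(x, lambda) = (1/2) x^T Q x + c^T x + lambda^T (A x - b)
Stationarity (grad_x L = 0): Q x + c + A^T lambda = 0.
Primal feasibility: A x = b.

This gives the KKT block system:
  [ Q   A^T ] [ x     ]   [-c ]
  [ A    0  ] [ lambda ] = [ b ]

Solving the linear system:
  x*      = (-0.1964, -0.375, 0.6429)
  lambda* = (0.5357)
  f(x*)   = -2.0714

x* = (-0.1964, -0.375, 0.6429), lambda* = (0.5357)


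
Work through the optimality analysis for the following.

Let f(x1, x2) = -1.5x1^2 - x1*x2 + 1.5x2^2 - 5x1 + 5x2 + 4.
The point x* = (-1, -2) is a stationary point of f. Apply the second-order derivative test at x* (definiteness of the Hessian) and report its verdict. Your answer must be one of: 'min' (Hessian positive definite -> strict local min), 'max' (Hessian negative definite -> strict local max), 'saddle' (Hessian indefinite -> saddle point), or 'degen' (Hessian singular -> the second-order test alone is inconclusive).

Compute the Hessian H = grad^2 f:
  H = [[-3, -1], [-1, 3]]
Verify stationarity: grad f(x*) = H x* + g = (0, 0).
Eigenvalues of H: -3.1623, 3.1623.
Eigenvalues have mixed signs, so H is indefinite -> x* is a saddle point.

saddle


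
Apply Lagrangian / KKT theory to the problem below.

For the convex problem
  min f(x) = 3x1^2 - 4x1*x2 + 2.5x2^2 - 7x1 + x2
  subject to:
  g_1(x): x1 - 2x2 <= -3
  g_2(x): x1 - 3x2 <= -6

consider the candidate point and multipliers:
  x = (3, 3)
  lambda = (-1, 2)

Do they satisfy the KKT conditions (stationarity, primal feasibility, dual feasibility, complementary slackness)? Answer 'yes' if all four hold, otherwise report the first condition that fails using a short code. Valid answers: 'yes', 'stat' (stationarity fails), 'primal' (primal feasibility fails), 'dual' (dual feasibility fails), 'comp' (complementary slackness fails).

Gradient of f: grad f(x) = Q x + c = (-1, 4)
Constraint values g_i(x) = a_i^T x - b_i:
  g_1((3, 3)) = 0
  g_2((3, 3)) = 0
Stationarity residual: grad f(x) + sum_i lambda_i a_i = (0, 0)
  -> stationarity OK
Primal feasibility (all g_i <= 0): OK
Dual feasibility (all lambda_i >= 0): FAILS
Complementary slackness (lambda_i * g_i(x) = 0 for all i): OK

Verdict: the first failing condition is dual_feasibility -> dual.

dual


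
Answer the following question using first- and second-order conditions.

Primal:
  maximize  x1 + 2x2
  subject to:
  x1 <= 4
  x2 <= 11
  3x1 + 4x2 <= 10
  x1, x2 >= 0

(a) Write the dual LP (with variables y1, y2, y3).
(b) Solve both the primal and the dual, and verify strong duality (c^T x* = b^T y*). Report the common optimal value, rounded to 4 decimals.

The standard primal-dual pair for 'max c^T x s.t. A x <= b, x >= 0' is:
  Dual:  min b^T y  s.t.  A^T y >= c,  y >= 0.

So the dual LP is:
  minimize  4y1 + 11y2 + 10y3
  subject to:
    y1 + 3y3 >= 1
    y2 + 4y3 >= 2
    y1, y2, y3 >= 0

Solving the primal: x* = (0, 2.5).
  primal value c^T x* = 5.
Solving the dual: y* = (0, 0, 0.5).
  dual value b^T y* = 5.
Strong duality: c^T x* = b^T y*. Confirmed.

5


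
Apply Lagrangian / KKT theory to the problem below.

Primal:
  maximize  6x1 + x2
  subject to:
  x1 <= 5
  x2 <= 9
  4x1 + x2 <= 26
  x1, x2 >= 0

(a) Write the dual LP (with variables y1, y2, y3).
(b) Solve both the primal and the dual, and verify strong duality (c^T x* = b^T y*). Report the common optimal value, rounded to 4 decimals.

The standard primal-dual pair for 'max c^T x s.t. A x <= b, x >= 0' is:
  Dual:  min b^T y  s.t.  A^T y >= c,  y >= 0.

So the dual LP is:
  minimize  5y1 + 9y2 + 26y3
  subject to:
    y1 + 4y3 >= 6
    y2 + y3 >= 1
    y1, y2, y3 >= 0

Solving the primal: x* = (5, 6).
  primal value c^T x* = 36.
Solving the dual: y* = (2, 0, 1).
  dual value b^T y* = 36.
Strong duality: c^T x* = b^T y*. Confirmed.

36


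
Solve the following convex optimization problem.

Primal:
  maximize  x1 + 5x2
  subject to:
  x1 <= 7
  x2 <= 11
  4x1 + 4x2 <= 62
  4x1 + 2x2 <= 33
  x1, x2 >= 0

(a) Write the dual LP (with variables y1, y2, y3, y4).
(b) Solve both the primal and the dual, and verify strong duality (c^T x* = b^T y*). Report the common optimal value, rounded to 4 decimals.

The standard primal-dual pair for 'max c^T x s.t. A x <= b, x >= 0' is:
  Dual:  min b^T y  s.t.  A^T y >= c,  y >= 0.

So the dual LP is:
  minimize  7y1 + 11y2 + 62y3 + 33y4
  subject to:
    y1 + 4y3 + 4y4 >= 1
    y2 + 4y3 + 2y4 >= 5
    y1, y2, y3, y4 >= 0

Solving the primal: x* = (2.75, 11).
  primal value c^T x* = 57.75.
Solving the dual: y* = (0, 4.5, 0, 0.25).
  dual value b^T y* = 57.75.
Strong duality: c^T x* = b^T y*. Confirmed.

57.75


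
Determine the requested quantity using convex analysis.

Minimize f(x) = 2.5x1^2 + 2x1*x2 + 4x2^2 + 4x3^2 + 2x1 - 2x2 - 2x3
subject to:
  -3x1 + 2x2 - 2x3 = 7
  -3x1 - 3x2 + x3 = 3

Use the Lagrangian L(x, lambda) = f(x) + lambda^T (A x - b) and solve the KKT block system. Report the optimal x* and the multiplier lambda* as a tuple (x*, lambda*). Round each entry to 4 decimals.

Form the Lagrangian:
  L(x, lambda) = (1/2) x^T Q x + c^T x + lambda^T (A x - b)
Stationarity (grad_x L = 0): Q x + c + A^T lambda = 0.
Primal feasibility: A x = b.

This gives the KKT block system:
  [ Q   A^T ] [ x     ]   [-c ]
  [ A    0  ] [ lambda ] = [ b ]

Solving the linear system:
  x*      = (-1.802, 0.8045, 0.0076)
  lambda* = (-1.2466, -0.5537)
  f(x*)   = 2.5797

x* = (-1.802, 0.8045, 0.0076), lambda* = (-1.2466, -0.5537)


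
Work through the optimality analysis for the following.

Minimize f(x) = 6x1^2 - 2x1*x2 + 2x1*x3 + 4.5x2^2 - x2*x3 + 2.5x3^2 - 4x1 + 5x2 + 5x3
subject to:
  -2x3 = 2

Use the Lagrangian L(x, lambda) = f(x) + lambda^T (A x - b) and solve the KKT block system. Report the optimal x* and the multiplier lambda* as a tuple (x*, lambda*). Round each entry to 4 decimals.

Form the Lagrangian:
  L(x, lambda) = (1/2) x^T Q x + c^T x + lambda^T (A x - b)
Stationarity (grad_x L = 0): Q x + c + A^T lambda = 0.
Primal feasibility: A x = b.

This gives the KKT block system:
  [ Q   A^T ] [ x     ]   [-c ]
  [ A    0  ] [ lambda ] = [ b ]

Solving the linear system:
  x*      = (0.4038, -0.5769, -1)
  lambda* = (0.6923)
  f(x*)   = -5.4423

x* = (0.4038, -0.5769, -1), lambda* = (0.6923)


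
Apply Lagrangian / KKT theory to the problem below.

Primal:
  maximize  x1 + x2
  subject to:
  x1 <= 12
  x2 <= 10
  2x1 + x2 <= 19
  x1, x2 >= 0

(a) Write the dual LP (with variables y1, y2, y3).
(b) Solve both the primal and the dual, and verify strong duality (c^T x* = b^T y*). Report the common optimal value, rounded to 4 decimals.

The standard primal-dual pair for 'max c^T x s.t. A x <= b, x >= 0' is:
  Dual:  min b^T y  s.t.  A^T y >= c,  y >= 0.

So the dual LP is:
  minimize  12y1 + 10y2 + 19y3
  subject to:
    y1 + 2y3 >= 1
    y2 + y3 >= 1
    y1, y2, y3 >= 0

Solving the primal: x* = (4.5, 10).
  primal value c^T x* = 14.5.
Solving the dual: y* = (0, 0.5, 0.5).
  dual value b^T y* = 14.5.
Strong duality: c^T x* = b^T y*. Confirmed.

14.5


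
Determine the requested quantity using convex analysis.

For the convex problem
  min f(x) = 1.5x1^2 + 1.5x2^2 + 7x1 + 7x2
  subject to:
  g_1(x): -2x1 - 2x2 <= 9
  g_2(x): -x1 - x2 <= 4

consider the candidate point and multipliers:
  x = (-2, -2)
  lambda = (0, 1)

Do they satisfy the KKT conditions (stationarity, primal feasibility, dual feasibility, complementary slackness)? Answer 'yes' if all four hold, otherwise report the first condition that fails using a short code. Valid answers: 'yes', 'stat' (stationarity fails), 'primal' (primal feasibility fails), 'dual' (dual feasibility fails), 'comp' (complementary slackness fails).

Gradient of f: grad f(x) = Q x + c = (1, 1)
Constraint values g_i(x) = a_i^T x - b_i:
  g_1((-2, -2)) = -1
  g_2((-2, -2)) = 0
Stationarity residual: grad f(x) + sum_i lambda_i a_i = (0, 0)
  -> stationarity OK
Primal feasibility (all g_i <= 0): OK
Dual feasibility (all lambda_i >= 0): OK
Complementary slackness (lambda_i * g_i(x) = 0 for all i): OK

Verdict: yes, KKT holds.

yes


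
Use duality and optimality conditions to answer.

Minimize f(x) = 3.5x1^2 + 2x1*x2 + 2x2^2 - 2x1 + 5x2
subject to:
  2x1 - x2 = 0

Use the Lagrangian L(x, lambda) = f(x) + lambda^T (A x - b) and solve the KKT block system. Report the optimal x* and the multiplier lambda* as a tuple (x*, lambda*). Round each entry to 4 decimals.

Form the Lagrangian:
  L(x, lambda) = (1/2) x^T Q x + c^T x + lambda^T (A x - b)
Stationarity (grad_x L = 0): Q x + c + A^T lambda = 0.
Primal feasibility: A x = b.

This gives the KKT block system:
  [ Q   A^T ] [ x     ]   [-c ]
  [ A    0  ] [ lambda ] = [ b ]

Solving the linear system:
  x*      = (-0.2581, -0.5161)
  lambda* = (2.4194)
  f(x*)   = -1.0323

x* = (-0.2581, -0.5161), lambda* = (2.4194)


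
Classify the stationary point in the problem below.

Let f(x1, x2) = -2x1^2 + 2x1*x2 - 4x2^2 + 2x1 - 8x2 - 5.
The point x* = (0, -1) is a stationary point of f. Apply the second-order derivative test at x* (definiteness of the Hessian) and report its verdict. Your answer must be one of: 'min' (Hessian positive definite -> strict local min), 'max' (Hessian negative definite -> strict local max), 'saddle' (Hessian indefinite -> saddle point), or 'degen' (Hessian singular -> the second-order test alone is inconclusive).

Compute the Hessian H = grad^2 f:
  H = [[-4, 2], [2, -8]]
Verify stationarity: grad f(x*) = H x* + g = (0, 0).
Eigenvalues of H: -8.8284, -3.1716.
Both eigenvalues < 0, so H is negative definite -> x* is a strict local max.

max


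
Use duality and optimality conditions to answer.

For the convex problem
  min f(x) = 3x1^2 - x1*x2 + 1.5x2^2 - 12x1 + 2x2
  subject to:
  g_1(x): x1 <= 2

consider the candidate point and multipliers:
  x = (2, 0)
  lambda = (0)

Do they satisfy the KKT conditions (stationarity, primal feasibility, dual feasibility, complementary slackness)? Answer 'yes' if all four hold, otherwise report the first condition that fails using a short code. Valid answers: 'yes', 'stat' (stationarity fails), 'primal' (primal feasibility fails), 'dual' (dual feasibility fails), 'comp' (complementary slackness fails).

Gradient of f: grad f(x) = Q x + c = (0, 0)
Constraint values g_i(x) = a_i^T x - b_i:
  g_1((2, 0)) = 0
Stationarity residual: grad f(x) + sum_i lambda_i a_i = (0, 0)
  -> stationarity OK
Primal feasibility (all g_i <= 0): OK
Dual feasibility (all lambda_i >= 0): OK
Complementary slackness (lambda_i * g_i(x) = 0 for all i): OK

Verdict: yes, KKT holds.

yes


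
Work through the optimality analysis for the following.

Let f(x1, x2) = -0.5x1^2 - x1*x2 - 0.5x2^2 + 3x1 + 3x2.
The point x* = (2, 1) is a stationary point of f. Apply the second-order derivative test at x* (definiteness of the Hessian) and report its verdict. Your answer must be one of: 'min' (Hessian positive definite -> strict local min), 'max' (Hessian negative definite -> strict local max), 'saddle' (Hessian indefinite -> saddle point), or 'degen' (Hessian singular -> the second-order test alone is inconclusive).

Compute the Hessian H = grad^2 f:
  H = [[-1, -1], [-1, -1]]
Verify stationarity: grad f(x*) = H x* + g = (0, 0).
Eigenvalues of H: -2, 0.
H has a zero eigenvalue (singular; negative semidefinite but not definite), so H is neither positive definite, negative definite, nor indefinite. The second-order test alone is inconclusive -> degen.
(Indeed, f is constant along the null direction of H through x*, so x* is not a strict local extremum.)

degen


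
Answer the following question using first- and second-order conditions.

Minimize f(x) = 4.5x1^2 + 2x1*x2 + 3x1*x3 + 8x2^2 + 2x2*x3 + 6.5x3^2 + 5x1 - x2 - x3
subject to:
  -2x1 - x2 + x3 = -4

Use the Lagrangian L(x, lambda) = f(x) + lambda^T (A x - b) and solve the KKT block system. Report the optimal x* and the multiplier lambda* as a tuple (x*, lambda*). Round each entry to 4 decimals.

Form the Lagrangian:
  L(x, lambda) = (1/2) x^T Q x + c^T x + lambda^T (A x - b)
Stationarity (grad_x L = 0): Q x + c + A^T lambda = 0.
Primal feasibility: A x = b.

This gives the KKT block system:
  [ Q   A^T ] [ x     ]   [-c ]
  [ A    0  ] [ lambda ] = [ b ]

Solving the linear system:
  x*      = (1.3167, 0.4823, -0.8843)
  lambda* = (7.5811)
  f(x*)   = 18.655

x* = (1.3167, 0.4823, -0.8843), lambda* = (7.5811)


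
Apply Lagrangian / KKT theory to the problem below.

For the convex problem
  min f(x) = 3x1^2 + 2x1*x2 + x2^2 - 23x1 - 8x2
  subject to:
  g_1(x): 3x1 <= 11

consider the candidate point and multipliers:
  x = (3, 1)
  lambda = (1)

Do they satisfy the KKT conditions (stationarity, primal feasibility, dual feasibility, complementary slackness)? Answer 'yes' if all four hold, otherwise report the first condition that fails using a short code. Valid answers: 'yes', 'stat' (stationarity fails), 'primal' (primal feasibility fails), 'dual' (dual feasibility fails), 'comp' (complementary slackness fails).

Gradient of f: grad f(x) = Q x + c = (-3, 0)
Constraint values g_i(x) = a_i^T x - b_i:
  g_1((3, 1)) = -2
Stationarity residual: grad f(x) + sum_i lambda_i a_i = (0, 0)
  -> stationarity OK
Primal feasibility (all g_i <= 0): OK
Dual feasibility (all lambda_i >= 0): OK
Complementary slackness (lambda_i * g_i(x) = 0 for all i): FAILS

Verdict: the first failing condition is complementary_slackness -> comp.

comp


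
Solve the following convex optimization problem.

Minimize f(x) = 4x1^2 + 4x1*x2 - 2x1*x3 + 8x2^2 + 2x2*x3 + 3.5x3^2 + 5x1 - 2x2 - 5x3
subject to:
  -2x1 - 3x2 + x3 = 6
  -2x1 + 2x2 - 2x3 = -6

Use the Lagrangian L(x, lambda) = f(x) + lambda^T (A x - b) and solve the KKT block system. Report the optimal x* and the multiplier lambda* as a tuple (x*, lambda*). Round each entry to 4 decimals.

Form the Lagrangian:
  L(x, lambda) = (1/2) x^T Q x + c^T x + lambda^T (A x - b)
Stationarity (grad_x L = 0): Q x + c + A^T lambda = 0.
Primal feasibility: A x = b.

This gives the KKT block system:
  [ Q   A^T ] [ x     ]   [-c ]
  [ A    0  ] [ lambda ] = [ b ]

Solving the linear system:
  x*      = (-0.2407, -1.139, 2.1017)
  lambda* = (-4.5335, 1.6911)
  f(x*)   = 13.9566

x* = (-0.2407, -1.139, 2.1017), lambda* = (-4.5335, 1.6911)


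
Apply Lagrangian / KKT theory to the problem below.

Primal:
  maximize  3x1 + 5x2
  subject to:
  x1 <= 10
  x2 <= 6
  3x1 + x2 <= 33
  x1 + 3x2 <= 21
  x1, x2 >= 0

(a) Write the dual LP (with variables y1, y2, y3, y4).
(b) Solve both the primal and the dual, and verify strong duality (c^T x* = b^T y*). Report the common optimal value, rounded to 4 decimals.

The standard primal-dual pair for 'max c^T x s.t. A x <= b, x >= 0' is:
  Dual:  min b^T y  s.t.  A^T y >= c,  y >= 0.

So the dual LP is:
  minimize  10y1 + 6y2 + 33y3 + 21y4
  subject to:
    y1 + 3y3 + y4 >= 3
    y2 + y3 + 3y4 >= 5
    y1, y2, y3, y4 >= 0

Solving the primal: x* = (9.75, 3.75).
  primal value c^T x* = 48.
Solving the dual: y* = (0, 0, 0.5, 1.5).
  dual value b^T y* = 48.
Strong duality: c^T x* = b^T y*. Confirmed.

48


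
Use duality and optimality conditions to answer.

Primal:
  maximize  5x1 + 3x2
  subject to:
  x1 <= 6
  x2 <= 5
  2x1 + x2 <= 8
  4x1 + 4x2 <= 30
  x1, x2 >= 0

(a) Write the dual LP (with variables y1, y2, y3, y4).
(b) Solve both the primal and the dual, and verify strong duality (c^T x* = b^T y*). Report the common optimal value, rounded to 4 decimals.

The standard primal-dual pair for 'max c^T x s.t. A x <= b, x >= 0' is:
  Dual:  min b^T y  s.t.  A^T y >= c,  y >= 0.

So the dual LP is:
  minimize  6y1 + 5y2 + 8y3 + 30y4
  subject to:
    y1 + 2y3 + 4y4 >= 5
    y2 + y3 + 4y4 >= 3
    y1, y2, y3, y4 >= 0

Solving the primal: x* = (1.5, 5).
  primal value c^T x* = 22.5.
Solving the dual: y* = (0, 0.5, 2.5, 0).
  dual value b^T y* = 22.5.
Strong duality: c^T x* = b^T y*. Confirmed.

22.5


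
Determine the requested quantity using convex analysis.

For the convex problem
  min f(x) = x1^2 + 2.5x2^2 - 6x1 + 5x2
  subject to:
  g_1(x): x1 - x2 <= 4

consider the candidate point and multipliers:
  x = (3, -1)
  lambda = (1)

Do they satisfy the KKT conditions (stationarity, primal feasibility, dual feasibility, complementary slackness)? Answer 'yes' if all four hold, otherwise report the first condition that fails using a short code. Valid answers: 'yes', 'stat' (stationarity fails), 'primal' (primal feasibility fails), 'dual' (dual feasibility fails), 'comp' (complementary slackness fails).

Gradient of f: grad f(x) = Q x + c = (0, 0)
Constraint values g_i(x) = a_i^T x - b_i:
  g_1((3, -1)) = 0
Stationarity residual: grad f(x) + sum_i lambda_i a_i = (1, -1)
  -> stationarity FAILS
Primal feasibility (all g_i <= 0): OK
Dual feasibility (all lambda_i >= 0): OK
Complementary slackness (lambda_i * g_i(x) = 0 for all i): OK

Verdict: the first failing condition is stationarity -> stat.

stat


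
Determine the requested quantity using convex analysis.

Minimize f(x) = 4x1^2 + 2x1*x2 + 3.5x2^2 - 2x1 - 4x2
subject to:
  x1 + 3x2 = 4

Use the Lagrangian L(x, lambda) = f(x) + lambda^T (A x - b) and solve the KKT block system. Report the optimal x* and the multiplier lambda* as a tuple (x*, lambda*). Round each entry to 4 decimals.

Form the Lagrangian:
  L(x, lambda) = (1/2) x^T Q x + c^T x + lambda^T (A x - b)
Stationarity (grad_x L = 0): Q x + c + A^T lambda = 0.
Primal feasibility: A x = b.

This gives the KKT block system:
  [ Q   A^T ] [ x     ]   [-c ]
  [ A    0  ] [ lambda ] = [ b ]

Solving the linear system:
  x*      = (0.1493, 1.2836)
  lambda* = (-1.7612)
  f(x*)   = 0.806

x* = (0.1493, 1.2836), lambda* = (-1.7612)


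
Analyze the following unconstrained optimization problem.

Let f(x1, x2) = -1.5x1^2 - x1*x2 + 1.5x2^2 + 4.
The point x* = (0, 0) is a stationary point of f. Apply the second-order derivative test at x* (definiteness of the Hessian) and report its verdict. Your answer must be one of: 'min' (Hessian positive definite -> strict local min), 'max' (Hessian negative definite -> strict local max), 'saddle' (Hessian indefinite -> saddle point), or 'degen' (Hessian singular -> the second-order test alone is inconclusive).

Compute the Hessian H = grad^2 f:
  H = [[-3, -1], [-1, 3]]
Verify stationarity: grad f(x*) = H x* + g = (0, 0).
Eigenvalues of H: -3.1623, 3.1623.
Eigenvalues have mixed signs, so H is indefinite -> x* is a saddle point.

saddle


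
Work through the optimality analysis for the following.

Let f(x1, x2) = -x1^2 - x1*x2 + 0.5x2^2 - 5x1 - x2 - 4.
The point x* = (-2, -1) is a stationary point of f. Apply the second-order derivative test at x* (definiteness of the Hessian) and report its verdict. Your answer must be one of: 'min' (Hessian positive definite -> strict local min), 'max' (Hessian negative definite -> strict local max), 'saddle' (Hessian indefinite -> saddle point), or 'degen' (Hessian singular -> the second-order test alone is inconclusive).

Compute the Hessian H = grad^2 f:
  H = [[-2, -1], [-1, 1]]
Verify stationarity: grad f(x*) = H x* + g = (0, 0).
Eigenvalues of H: -2.3028, 1.3028.
Eigenvalues have mixed signs, so H is indefinite -> x* is a saddle point.

saddle


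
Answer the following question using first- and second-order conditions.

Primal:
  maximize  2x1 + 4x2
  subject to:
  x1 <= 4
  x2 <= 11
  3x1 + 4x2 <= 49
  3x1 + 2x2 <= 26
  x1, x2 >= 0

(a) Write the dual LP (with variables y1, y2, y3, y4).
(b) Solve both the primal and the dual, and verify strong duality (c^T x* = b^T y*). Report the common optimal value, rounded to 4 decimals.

The standard primal-dual pair for 'max c^T x s.t. A x <= b, x >= 0' is:
  Dual:  min b^T y  s.t.  A^T y >= c,  y >= 0.

So the dual LP is:
  minimize  4y1 + 11y2 + 49y3 + 26y4
  subject to:
    y1 + 3y3 + 3y4 >= 2
    y2 + 4y3 + 2y4 >= 4
    y1, y2, y3, y4 >= 0

Solving the primal: x* = (1.3333, 11).
  primal value c^T x* = 46.6667.
Solving the dual: y* = (0, 2.6667, 0, 0.6667).
  dual value b^T y* = 46.6667.
Strong duality: c^T x* = b^T y*. Confirmed.

46.6667


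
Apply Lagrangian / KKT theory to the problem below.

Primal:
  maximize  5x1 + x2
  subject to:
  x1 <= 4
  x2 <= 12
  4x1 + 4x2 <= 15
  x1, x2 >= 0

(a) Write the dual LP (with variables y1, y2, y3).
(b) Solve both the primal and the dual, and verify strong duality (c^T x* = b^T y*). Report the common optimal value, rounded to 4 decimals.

The standard primal-dual pair for 'max c^T x s.t. A x <= b, x >= 0' is:
  Dual:  min b^T y  s.t.  A^T y >= c,  y >= 0.

So the dual LP is:
  minimize  4y1 + 12y2 + 15y3
  subject to:
    y1 + 4y3 >= 5
    y2 + 4y3 >= 1
    y1, y2, y3 >= 0

Solving the primal: x* = (3.75, 0).
  primal value c^T x* = 18.75.
Solving the dual: y* = (0, 0, 1.25).
  dual value b^T y* = 18.75.
Strong duality: c^T x* = b^T y*. Confirmed.

18.75


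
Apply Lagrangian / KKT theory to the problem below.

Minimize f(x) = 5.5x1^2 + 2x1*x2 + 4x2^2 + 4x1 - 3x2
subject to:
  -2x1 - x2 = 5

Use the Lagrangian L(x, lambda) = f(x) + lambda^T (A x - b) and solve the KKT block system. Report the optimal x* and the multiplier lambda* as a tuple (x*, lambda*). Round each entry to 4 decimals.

Form the Lagrangian:
  L(x, lambda) = (1/2) x^T Q x + c^T x + lambda^T (A x - b)
Stationarity (grad_x L = 0): Q x + c + A^T lambda = 0.
Primal feasibility: A x = b.

This gives the KKT block system:
  [ Q   A^T ] [ x     ]   [-c ]
  [ A    0  ] [ lambda ] = [ b ]

Solving the linear system:
  x*      = (-2.2857, -0.4286)
  lambda* = (-11)
  f(x*)   = 23.5714

x* = (-2.2857, -0.4286), lambda* = (-11)


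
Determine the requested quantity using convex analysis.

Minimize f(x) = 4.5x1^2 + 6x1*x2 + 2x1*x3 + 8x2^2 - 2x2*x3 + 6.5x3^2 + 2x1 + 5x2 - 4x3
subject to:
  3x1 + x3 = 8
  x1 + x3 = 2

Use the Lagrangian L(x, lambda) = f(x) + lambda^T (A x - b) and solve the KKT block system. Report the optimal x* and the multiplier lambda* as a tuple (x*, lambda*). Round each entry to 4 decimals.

Form the Lagrangian:
  L(x, lambda) = (1/2) x^T Q x + c^T x + lambda^T (A x - b)
Stationarity (grad_x L = 0): Q x + c + A^T lambda = 0.
Primal feasibility: A x = b.

This gives the KKT block system:
  [ Q   A^T ] [ x     ]   [-c ]
  [ A    0  ] [ lambda ] = [ b ]

Solving the linear system:
  x*      = (3, -1.5625, -1)
  lambda* = (-12.75, 20.625)
  f(x*)   = 31.4687

x* = (3, -1.5625, -1), lambda* = (-12.75, 20.625)


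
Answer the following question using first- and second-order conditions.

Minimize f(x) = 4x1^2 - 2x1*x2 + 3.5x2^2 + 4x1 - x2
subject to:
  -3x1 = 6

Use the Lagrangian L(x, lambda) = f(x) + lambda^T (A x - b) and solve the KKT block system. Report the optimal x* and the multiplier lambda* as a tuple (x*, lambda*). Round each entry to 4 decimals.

Form the Lagrangian:
  L(x, lambda) = (1/2) x^T Q x + c^T x + lambda^T (A x - b)
Stationarity (grad_x L = 0): Q x + c + A^T lambda = 0.
Primal feasibility: A x = b.

This gives the KKT block system:
  [ Q   A^T ] [ x     ]   [-c ]
  [ A    0  ] [ lambda ] = [ b ]

Solving the linear system:
  x*      = (-2, -0.4286)
  lambda* = (-3.7143)
  f(x*)   = 7.3571

x* = (-2, -0.4286), lambda* = (-3.7143)


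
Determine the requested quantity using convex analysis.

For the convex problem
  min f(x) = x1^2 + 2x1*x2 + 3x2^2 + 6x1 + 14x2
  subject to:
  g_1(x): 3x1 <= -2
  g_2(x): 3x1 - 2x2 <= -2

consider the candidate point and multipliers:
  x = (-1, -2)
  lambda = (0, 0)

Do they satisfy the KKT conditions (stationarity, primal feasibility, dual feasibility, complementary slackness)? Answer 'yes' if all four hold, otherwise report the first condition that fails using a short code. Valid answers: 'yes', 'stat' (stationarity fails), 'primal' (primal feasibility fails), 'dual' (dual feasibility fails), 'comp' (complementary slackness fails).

Gradient of f: grad f(x) = Q x + c = (0, 0)
Constraint values g_i(x) = a_i^T x - b_i:
  g_1((-1, -2)) = -1
  g_2((-1, -2)) = 3
Stationarity residual: grad f(x) + sum_i lambda_i a_i = (0, 0)
  -> stationarity OK
Primal feasibility (all g_i <= 0): FAILS
Dual feasibility (all lambda_i >= 0): OK
Complementary slackness (lambda_i * g_i(x) = 0 for all i): OK

Verdict: the first failing condition is primal_feasibility -> primal.

primal


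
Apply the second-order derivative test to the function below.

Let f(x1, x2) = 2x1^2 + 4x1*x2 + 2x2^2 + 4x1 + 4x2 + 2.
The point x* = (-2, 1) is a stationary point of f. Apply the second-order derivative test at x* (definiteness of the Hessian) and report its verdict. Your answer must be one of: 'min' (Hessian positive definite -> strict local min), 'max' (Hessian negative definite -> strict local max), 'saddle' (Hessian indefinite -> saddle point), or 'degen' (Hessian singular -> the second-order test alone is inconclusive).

Compute the Hessian H = grad^2 f:
  H = [[4, 4], [4, 4]]
Verify stationarity: grad f(x*) = H x* + g = (0, 0).
Eigenvalues of H: 0, 8.
H has a zero eigenvalue (singular; positive semidefinite but not definite), so H is neither positive definite, negative definite, nor indefinite. The second-order test alone is inconclusive -> degen.
(Indeed, f is constant along the null direction of H through x*, so x* is not a strict local extremum.)

degen


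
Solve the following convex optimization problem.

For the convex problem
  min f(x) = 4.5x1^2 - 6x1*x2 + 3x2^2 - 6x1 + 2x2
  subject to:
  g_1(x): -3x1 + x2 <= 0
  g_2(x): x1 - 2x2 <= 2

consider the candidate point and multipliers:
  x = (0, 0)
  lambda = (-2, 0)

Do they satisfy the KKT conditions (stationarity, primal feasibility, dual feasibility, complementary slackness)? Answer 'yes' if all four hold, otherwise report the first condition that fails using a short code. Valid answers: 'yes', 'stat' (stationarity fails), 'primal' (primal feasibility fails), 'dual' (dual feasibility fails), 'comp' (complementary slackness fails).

Gradient of f: grad f(x) = Q x + c = (-6, 2)
Constraint values g_i(x) = a_i^T x - b_i:
  g_1((0, 0)) = 0
  g_2((0, 0)) = -2
Stationarity residual: grad f(x) + sum_i lambda_i a_i = (0, 0)
  -> stationarity OK
Primal feasibility (all g_i <= 0): OK
Dual feasibility (all lambda_i >= 0): FAILS
Complementary slackness (lambda_i * g_i(x) = 0 for all i): OK

Verdict: the first failing condition is dual_feasibility -> dual.

dual


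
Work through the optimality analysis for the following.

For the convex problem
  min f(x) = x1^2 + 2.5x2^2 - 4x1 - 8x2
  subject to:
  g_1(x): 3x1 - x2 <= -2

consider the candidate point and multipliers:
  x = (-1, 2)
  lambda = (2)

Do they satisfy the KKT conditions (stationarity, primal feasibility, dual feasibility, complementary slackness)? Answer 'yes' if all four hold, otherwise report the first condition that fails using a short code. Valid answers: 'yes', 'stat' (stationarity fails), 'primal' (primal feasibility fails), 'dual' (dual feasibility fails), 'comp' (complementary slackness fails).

Gradient of f: grad f(x) = Q x + c = (-6, 2)
Constraint values g_i(x) = a_i^T x - b_i:
  g_1((-1, 2)) = -3
Stationarity residual: grad f(x) + sum_i lambda_i a_i = (0, 0)
  -> stationarity OK
Primal feasibility (all g_i <= 0): OK
Dual feasibility (all lambda_i >= 0): OK
Complementary slackness (lambda_i * g_i(x) = 0 for all i): FAILS

Verdict: the first failing condition is complementary_slackness -> comp.

comp
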